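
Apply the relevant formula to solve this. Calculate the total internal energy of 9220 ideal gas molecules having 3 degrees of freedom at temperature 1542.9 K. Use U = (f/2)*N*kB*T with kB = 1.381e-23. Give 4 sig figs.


Step 1: f/2 = 3/2 = 1.5
Step 2: N*kB*T = 9220*1.381e-23*1542.9 = 1.965e-16
Step 3: U = 1.5 * 1.965e-16 = 2.947e-16 J

2.947e-16


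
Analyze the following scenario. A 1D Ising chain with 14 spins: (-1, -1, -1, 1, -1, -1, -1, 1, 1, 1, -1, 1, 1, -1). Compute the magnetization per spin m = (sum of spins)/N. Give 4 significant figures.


Step 1: Count up spins (+1): 6, down spins (-1): 8
Step 2: Total magnetization M = 6 - 8 = -2
Step 3: m = M/N = -2/14 = -0.1429

-0.1429


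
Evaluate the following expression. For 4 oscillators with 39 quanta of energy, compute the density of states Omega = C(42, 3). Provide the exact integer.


Step 1: Use binomial coefficient C(42, 3)
Step 2: Numerator = 42! / 39!
Step 3: Denominator = 3!
Step 4: Omega = 11480

11480


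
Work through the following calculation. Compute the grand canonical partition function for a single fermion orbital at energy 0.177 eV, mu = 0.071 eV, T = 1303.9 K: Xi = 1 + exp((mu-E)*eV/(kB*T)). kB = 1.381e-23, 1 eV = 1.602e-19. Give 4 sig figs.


Step 1: (mu - E) = 0.071 - 0.177 = -0.106 eV
Step 2: x = (mu-E)*eV/(kB*T) = -0.106*1.602e-19/(1.381e-23*1303.9) = -0.943
Step 3: exp(x) = 0.3894
Step 4: Xi = 1 + 0.3894 = 1.389

1.389


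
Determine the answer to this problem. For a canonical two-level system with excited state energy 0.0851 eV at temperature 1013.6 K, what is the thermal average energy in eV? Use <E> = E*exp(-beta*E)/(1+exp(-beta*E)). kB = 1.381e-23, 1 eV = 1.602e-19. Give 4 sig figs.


Step 1: beta*E = 0.0851*1.602e-19/(1.381e-23*1013.6) = 0.9739
Step 2: exp(-beta*E) = 0.3776
Step 3: <E> = 0.0851*0.3776/(1+0.3776) = 0.02333 eV

0.02333


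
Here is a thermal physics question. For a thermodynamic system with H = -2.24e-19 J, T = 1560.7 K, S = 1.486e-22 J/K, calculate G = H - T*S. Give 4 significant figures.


Step 1: T*S = 1560.7 * 1.486e-22 = 2.319e-19 J
Step 2: G = H - T*S = -2.24e-19 - 2.319e-19
Step 3: G = -4.559e-19 J

-4.559e-19


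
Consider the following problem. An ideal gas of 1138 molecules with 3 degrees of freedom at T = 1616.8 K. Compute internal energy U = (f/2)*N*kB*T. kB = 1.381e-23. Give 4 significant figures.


Step 1: f/2 = 3/2 = 1.5
Step 2: N*kB*T = 1138*1.381e-23*1616.8 = 2.541e-17
Step 3: U = 1.5 * 2.541e-17 = 3.811e-17 J

3.811e-17


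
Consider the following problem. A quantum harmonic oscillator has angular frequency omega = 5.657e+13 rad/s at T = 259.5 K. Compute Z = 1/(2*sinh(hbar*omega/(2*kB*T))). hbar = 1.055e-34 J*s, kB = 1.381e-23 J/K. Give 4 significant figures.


Step 1: Compute x = hbar*omega/(kB*T) = 1.055e-34*5.657e+13/(1.381e-23*259.5) = 1.665
Step 2: x/2 = 0.8327
Step 3: sinh(x/2) = 0.9323
Step 4: Z = 1/(2*0.9323) = 0.5363

0.5363


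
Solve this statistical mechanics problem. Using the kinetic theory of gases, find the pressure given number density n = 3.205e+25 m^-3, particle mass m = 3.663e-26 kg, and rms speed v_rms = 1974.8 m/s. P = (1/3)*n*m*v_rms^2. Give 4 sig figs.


Step 1: v_rms^2 = 1974.8^2 = 3.9e+06
Step 2: n*m = 3.205e+25*3.663e-26 = 1.174
Step 3: P = (1/3)*1.174*3.9e+06 = 1.526e+06 Pa

1.526e+06


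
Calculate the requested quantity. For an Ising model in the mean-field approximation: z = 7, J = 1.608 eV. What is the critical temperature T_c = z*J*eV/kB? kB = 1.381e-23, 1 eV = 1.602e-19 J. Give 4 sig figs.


Step 1: z*J = 7*1.608 = 11.26 eV
Step 2: Convert to Joules: 11.26*1.602e-19 = 1.803e-18 J
Step 3: T_c = 1.803e-18 / 1.381e-23 = 1.306e+05 K

1.306e+05


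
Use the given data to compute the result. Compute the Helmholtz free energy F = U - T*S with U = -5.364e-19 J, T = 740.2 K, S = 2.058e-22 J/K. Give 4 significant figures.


Step 1: T*S = 740.2 * 2.058e-22 = 1.523e-19 J
Step 2: F = U - T*S = -5.364e-19 - 1.523e-19
Step 3: F = -6.887e-19 J

-6.887e-19


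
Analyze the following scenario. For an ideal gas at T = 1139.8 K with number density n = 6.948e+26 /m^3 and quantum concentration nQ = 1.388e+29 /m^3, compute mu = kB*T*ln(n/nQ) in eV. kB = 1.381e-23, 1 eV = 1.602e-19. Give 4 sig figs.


Step 1: n/nQ = 6.948e+26/1.388e+29 = 0.005006
Step 2: ln(n/nQ) = -5.297
Step 3: mu = kB*T*ln(n/nQ) = 1.574e-20*-5.297 = -8.338e-20 J
Step 4: Convert to eV: -8.338e-20/1.602e-19 = -0.5205 eV

-0.5205


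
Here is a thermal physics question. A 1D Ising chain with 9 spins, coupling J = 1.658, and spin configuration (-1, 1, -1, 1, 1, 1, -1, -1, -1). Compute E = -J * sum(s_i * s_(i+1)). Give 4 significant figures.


Step 1: Nearest-neighbor products: -1, -1, -1, 1, 1, -1, 1, 1
Step 2: Sum of products = 0
Step 3: E = -1.658 * 0 = 0

0


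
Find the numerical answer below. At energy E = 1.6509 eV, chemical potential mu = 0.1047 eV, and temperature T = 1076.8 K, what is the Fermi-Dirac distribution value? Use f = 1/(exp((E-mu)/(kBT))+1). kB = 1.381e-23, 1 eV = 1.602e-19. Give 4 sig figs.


Step 1: (E - mu) = 1.6509 - 0.1047 = 1.546 eV
Step 2: Convert: (E-mu)*eV = 2.477e-19 J
Step 3: x = (E-mu)*eV/(kB*T) = 16.66
Step 4: f = 1/(exp(16.66)+1) = 5.833e-08

5.833e-08


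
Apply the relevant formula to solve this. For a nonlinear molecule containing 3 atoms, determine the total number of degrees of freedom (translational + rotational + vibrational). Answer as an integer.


Step 1: Translational DOF = 3
Step 2: Rotational DOF (nonlinear) = 3
Step 3: Vibrational DOF = 3*3 - 6 = 3
Step 4: Total = 3 + 3 + 3 = 9

9


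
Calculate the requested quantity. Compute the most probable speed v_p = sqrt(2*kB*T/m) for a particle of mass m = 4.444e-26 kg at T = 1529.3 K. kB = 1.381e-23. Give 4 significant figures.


Step 1: Numerator = 2*kB*T = 2*1.381e-23*1529.3 = 4.224e-20
Step 2: Ratio = 4.224e-20 / 4.444e-26 = 9.505e+05
Step 3: v_p = sqrt(9.505e+05) = 974.9 m/s

974.9


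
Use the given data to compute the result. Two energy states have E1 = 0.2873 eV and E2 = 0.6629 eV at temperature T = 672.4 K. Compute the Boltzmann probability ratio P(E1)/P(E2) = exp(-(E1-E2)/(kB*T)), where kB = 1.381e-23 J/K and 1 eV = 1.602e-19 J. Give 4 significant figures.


Step 1: Compute energy difference dE = E1 - E2 = 0.2873 - 0.6629 = -0.3756 eV
Step 2: Convert to Joules: dE_J = -0.3756 * 1.602e-19 = -6.017e-20 J
Step 3: Compute exponent = -dE_J / (kB * T) = -(-6.017e-20) / (1.381e-23 * 672.4) = 6.48
Step 4: P(E1)/P(E2) = exp(6.48) = 651.9

651.9


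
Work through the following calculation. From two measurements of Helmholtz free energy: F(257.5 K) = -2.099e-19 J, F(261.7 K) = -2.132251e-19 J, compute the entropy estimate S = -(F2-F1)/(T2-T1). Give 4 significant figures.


Step 1: dF = F2 - F1 = -2.132251e-19 - (-2.099e-19) = -3.3251e-21 J
Step 2: dT = T2 - T1 = 261.7 - 257.5 = 4.2 K
Step 3: S = -dF/dT = -(-3.3251e-21)/4.2 = 7.917e-22 J/K

7.917e-22


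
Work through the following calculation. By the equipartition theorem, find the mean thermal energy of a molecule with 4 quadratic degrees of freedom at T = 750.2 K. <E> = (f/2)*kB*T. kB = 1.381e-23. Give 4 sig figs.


Step 1: f/2 = 4/2 = 2
Step 2: kB*T = 1.381e-23 * 750.2 = 1.036e-20
Step 3: <E> = 2 * 1.036e-20 = 2.072e-20 J

2.072e-20


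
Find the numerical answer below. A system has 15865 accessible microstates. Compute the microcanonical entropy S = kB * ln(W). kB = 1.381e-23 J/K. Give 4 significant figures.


Step 1: ln(W) = ln(15865) = 9.672
Step 2: S = kB * ln(W) = 1.381e-23 * 9.672
Step 3: S = 1.336e-22 J/K

1.336e-22


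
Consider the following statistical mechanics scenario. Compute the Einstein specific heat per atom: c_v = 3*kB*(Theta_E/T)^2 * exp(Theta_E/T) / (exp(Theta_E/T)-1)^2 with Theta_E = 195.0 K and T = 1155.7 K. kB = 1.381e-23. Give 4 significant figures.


Step 1: x = Theta_E/T = 195.0/1155.7 = 0.1687
Step 2: x^2 = 0.02847
Step 3: exp(x) = 1.184
Step 4: c_v = 3*1.381e-23*0.02847*1.184/(1.184-1)^2 = 4.133e-23

4.133e-23


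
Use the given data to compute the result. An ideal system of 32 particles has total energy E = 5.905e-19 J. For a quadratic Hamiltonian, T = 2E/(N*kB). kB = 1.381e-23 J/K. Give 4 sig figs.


Step 1: Numerator = 2*E = 2*5.905e-19 = 1.181e-18 J
Step 2: Denominator = N*kB = 32*1.381e-23 = 4.419e-22
Step 3: T = 1.181e-18 / 4.419e-22 = 2672 K

2672


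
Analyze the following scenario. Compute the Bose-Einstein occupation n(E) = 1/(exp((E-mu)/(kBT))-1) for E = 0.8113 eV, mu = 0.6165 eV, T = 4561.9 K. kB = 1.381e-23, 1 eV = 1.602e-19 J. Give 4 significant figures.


Step 1: (E - mu) = 0.1948 eV
Step 2: x = (E-mu)*eV/(kB*T) = 0.1948*1.602e-19/(1.381e-23*4561.9) = 0.4953
Step 3: exp(x) = 1.641
Step 4: n = 1/(exp(x)-1) = 1.56

1.56


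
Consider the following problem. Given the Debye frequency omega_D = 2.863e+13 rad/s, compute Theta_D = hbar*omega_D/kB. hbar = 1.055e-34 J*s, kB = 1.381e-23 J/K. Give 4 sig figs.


Step 1: hbar*omega_D = 1.055e-34 * 2.863e+13 = 3.02e-21 J
Step 2: Theta_D = 3.02e-21 / 1.381e-23
Step 3: Theta_D = 218.7 K

218.7


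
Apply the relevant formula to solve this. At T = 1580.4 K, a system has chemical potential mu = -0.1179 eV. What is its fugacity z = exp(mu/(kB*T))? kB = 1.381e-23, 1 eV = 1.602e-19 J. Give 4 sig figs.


Step 1: Convert mu to Joules: -0.1179*1.602e-19 = -1.889e-20 J
Step 2: kB*T = 1.381e-23*1580.4 = 2.183e-20 J
Step 3: mu/(kB*T) = -0.8654
Step 4: z = exp(-0.8654) = 0.4209

0.4209


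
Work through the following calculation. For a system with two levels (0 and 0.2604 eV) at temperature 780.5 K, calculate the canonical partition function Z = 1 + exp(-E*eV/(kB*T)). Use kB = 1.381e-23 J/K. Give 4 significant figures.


Step 1: Compute beta*E = E*eV/(kB*T) = 0.2604*1.602e-19/(1.381e-23*780.5) = 3.87
Step 2: exp(-beta*E) = exp(-3.87) = 0.02085
Step 3: Z = 1 + 0.02085 = 1.021

1.021


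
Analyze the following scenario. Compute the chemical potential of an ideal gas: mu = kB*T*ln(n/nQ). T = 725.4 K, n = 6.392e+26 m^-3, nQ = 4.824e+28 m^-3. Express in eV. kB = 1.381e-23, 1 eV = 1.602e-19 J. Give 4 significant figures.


Step 1: n/nQ = 6.392e+26/4.824e+28 = 0.01325
Step 2: ln(n/nQ) = -4.324
Step 3: mu = kB*T*ln(n/nQ) = 1.002e-20*-4.324 = -4.331e-20 J
Step 4: Convert to eV: -4.331e-20/1.602e-19 = -0.2704 eV

-0.2704


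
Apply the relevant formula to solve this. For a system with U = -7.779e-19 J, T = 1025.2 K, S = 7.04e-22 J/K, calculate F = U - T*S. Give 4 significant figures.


Step 1: T*S = 1025.2 * 7.04e-22 = 7.217e-19 J
Step 2: F = U - T*S = -7.779e-19 - 7.217e-19
Step 3: F = -1.5e-18 J

-1.5e-18


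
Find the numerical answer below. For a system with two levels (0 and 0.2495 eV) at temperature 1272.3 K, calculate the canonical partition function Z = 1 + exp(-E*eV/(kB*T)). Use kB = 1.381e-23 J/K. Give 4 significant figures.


Step 1: Compute beta*E = E*eV/(kB*T) = 0.2495*1.602e-19/(1.381e-23*1272.3) = 2.275
Step 2: exp(-beta*E) = exp(-2.275) = 0.1028
Step 3: Z = 1 + 0.1028 = 1.103

1.103


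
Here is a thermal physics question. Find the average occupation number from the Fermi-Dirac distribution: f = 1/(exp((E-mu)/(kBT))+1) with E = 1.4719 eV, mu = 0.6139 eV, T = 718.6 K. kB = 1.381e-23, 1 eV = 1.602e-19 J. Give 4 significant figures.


Step 1: (E - mu) = 1.4719 - 0.6139 = 0.858 eV
Step 2: Convert: (E-mu)*eV = 1.375e-19 J
Step 3: x = (E-mu)*eV/(kB*T) = 13.85
Step 4: f = 1/(exp(13.85)+1) = 9.655e-07

9.655e-07


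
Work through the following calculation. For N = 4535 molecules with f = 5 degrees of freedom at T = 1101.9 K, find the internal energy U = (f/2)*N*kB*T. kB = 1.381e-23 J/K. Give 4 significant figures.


Step 1: f/2 = 5/2 = 2.5
Step 2: N*kB*T = 4535*1.381e-23*1101.9 = 6.901e-17
Step 3: U = 2.5 * 6.901e-17 = 1.725e-16 J

1.725e-16


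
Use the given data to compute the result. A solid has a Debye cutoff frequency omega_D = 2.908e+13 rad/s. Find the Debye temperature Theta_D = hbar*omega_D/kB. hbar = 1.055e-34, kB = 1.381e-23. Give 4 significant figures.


Step 1: hbar*omega_D = 1.055e-34 * 2.908e+13 = 3.068e-21 J
Step 2: Theta_D = 3.068e-21 / 1.381e-23
Step 3: Theta_D = 222.2 K

222.2


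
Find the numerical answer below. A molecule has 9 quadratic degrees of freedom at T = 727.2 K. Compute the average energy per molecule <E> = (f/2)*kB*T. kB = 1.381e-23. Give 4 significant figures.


Step 1: f/2 = 9/2 = 4.5
Step 2: kB*T = 1.381e-23 * 727.2 = 1.004e-20
Step 3: <E> = 4.5 * 1.004e-20 = 4.519e-20 J

4.519e-20


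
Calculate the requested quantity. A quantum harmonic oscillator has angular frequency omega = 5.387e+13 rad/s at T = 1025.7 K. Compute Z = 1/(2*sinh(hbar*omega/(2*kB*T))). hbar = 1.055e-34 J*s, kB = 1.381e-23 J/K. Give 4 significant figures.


Step 1: Compute x = hbar*omega/(kB*T) = 1.055e-34*5.387e+13/(1.381e-23*1025.7) = 0.4012
Step 2: x/2 = 0.2006
Step 3: sinh(x/2) = 0.202
Step 4: Z = 1/(2*0.202) = 2.476

2.476


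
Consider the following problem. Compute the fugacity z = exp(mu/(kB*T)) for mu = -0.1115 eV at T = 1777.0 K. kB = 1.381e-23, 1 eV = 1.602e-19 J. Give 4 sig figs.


Step 1: Convert mu to Joules: -0.1115*1.602e-19 = -1.786e-20 J
Step 2: kB*T = 1.381e-23*1777.0 = 2.454e-20 J
Step 3: mu/(kB*T) = -0.7279
Step 4: z = exp(-0.7279) = 0.4829

0.4829


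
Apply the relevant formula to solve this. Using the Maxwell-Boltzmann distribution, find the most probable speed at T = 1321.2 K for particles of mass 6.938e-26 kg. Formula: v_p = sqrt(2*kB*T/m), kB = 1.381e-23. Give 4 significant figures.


Step 1: Numerator = 2*kB*T = 2*1.381e-23*1321.2 = 3.649e-20
Step 2: Ratio = 3.649e-20 / 6.938e-26 = 5.26e+05
Step 3: v_p = sqrt(5.26e+05) = 725.2 m/s

725.2


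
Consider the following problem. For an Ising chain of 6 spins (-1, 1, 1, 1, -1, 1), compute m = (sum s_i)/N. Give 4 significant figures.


Step 1: Count up spins (+1): 4, down spins (-1): 2
Step 2: Total magnetization M = 4 - 2 = 2
Step 3: m = M/N = 2/6 = 0.3333

0.3333


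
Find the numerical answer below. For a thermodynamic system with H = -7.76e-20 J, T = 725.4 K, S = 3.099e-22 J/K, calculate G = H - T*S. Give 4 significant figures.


Step 1: T*S = 725.4 * 3.099e-22 = 2.248e-19 J
Step 2: G = H - T*S = -7.76e-20 - 2.248e-19
Step 3: G = -3.024e-19 J

-3.024e-19


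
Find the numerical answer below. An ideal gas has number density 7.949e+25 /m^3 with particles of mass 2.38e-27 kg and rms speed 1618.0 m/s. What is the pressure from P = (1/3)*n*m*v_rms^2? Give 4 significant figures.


Step 1: v_rms^2 = 1618.0^2 = 2.618e+06
Step 2: n*m = 7.949e+25*2.38e-27 = 0.1892
Step 3: P = (1/3)*0.1892*2.618e+06 = 1.651e+05 Pa

1.651e+05


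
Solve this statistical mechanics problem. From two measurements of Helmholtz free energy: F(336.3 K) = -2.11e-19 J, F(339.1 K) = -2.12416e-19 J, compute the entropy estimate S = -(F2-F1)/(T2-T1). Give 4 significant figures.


Step 1: dF = F2 - F1 = -2.12416e-19 - (-2.11e-19) = -1.416e-21 J
Step 2: dT = T2 - T1 = 339.1 - 336.3 = 2.8 K
Step 3: S = -dF/dT = -(-1.416e-21)/2.8 = 5.057e-22 J/K

5.057e-22


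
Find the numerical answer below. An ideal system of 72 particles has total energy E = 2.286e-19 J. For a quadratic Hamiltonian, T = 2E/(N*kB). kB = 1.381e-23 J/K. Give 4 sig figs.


Step 1: Numerator = 2*E = 2*2.286e-19 = 4.572e-19 J
Step 2: Denominator = N*kB = 72*1.381e-23 = 9.943e-22
Step 3: T = 4.572e-19 / 9.943e-22 = 459.8 K

459.8


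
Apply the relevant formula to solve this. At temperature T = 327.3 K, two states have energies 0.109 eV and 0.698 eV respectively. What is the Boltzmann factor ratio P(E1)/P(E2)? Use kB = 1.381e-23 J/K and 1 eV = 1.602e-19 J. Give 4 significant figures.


Step 1: Compute energy difference dE = E1 - E2 = 0.109 - 0.698 = -0.589 eV
Step 2: Convert to Joules: dE_J = -0.589 * 1.602e-19 = -9.436e-20 J
Step 3: Compute exponent = -dE_J / (kB * T) = -(-9.436e-20) / (1.381e-23 * 327.3) = 20.88
Step 4: P(E1)/P(E2) = exp(20.88) = 1.165e+09

1.165e+09


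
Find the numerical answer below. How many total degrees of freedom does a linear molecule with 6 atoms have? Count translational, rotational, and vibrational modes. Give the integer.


Step 1: Translational DOF = 3
Step 2: Rotational DOF (linear) = 2
Step 3: Vibrational DOF = 3*6 - 5 = 13
Step 4: Total = 3 + 2 + 13 = 18

18


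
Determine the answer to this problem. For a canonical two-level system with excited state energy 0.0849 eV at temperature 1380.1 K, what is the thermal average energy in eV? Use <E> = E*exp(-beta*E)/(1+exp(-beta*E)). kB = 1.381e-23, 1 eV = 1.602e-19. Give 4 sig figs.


Step 1: beta*E = 0.0849*1.602e-19/(1.381e-23*1380.1) = 0.7136
Step 2: exp(-beta*E) = 0.4899
Step 3: <E> = 0.0849*0.4899/(1+0.4899) = 0.02792 eV

0.02792


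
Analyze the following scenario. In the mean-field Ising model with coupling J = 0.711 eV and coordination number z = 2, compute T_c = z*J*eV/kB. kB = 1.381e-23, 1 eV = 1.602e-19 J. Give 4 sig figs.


Step 1: z*J = 2*0.711 = 1.422 eV
Step 2: Convert to Joules: 1.422*1.602e-19 = 2.278e-19 J
Step 3: T_c = 2.278e-19 / 1.381e-23 = 1.65e+04 K

1.65e+04


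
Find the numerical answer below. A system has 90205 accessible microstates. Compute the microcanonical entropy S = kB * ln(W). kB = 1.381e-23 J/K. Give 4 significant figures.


Step 1: ln(W) = ln(90205) = 11.41
Step 2: S = kB * ln(W) = 1.381e-23 * 11.41
Step 3: S = 1.576e-22 J/K

1.576e-22


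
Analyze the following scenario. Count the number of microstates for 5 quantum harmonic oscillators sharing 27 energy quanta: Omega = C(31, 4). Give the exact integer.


Step 1: Use binomial coefficient C(31, 4)
Step 2: Numerator = 31! / 27!
Step 3: Denominator = 4!
Step 4: Omega = 31465

31465


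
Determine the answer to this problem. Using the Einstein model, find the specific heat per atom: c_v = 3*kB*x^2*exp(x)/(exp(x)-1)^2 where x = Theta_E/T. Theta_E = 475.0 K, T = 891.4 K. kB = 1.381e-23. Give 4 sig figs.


Step 1: x = Theta_E/T = 475.0/891.4 = 0.5329
Step 2: x^2 = 0.284
Step 3: exp(x) = 1.704
Step 4: c_v = 3*1.381e-23*0.284*1.704/(1.704-1)^2 = 4.046e-23

4.046e-23


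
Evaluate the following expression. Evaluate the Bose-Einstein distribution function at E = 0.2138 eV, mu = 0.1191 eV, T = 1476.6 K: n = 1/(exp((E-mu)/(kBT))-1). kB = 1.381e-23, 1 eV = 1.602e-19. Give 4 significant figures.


Step 1: (E - mu) = 0.0947 eV
Step 2: x = (E-mu)*eV/(kB*T) = 0.0947*1.602e-19/(1.381e-23*1476.6) = 0.744
Step 3: exp(x) = 2.104
Step 4: n = 1/(exp(x)-1) = 0.9056

0.9056


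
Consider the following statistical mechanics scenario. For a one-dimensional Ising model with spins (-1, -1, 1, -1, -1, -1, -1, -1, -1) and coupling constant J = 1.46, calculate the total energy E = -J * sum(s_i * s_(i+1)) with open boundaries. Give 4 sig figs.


Step 1: Nearest-neighbor products: 1, -1, -1, 1, 1, 1, 1, 1
Step 2: Sum of products = 4
Step 3: E = -1.46 * 4 = -5.84

-5.84


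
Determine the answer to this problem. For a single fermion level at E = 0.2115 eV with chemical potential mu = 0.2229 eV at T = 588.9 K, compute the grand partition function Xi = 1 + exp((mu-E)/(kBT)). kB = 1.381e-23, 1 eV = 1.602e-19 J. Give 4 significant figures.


Step 1: (mu - E) = 0.2229 - 0.2115 = 0.0114 eV
Step 2: x = (mu-E)*eV/(kB*T) = 0.0114*1.602e-19/(1.381e-23*588.9) = 0.2246
Step 3: exp(x) = 1.252
Step 4: Xi = 1 + 1.252 = 2.252

2.252


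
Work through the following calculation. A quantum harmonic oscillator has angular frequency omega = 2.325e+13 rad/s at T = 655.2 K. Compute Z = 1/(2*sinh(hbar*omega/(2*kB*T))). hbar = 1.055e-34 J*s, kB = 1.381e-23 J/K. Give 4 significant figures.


Step 1: Compute x = hbar*omega/(kB*T) = 1.055e-34*2.325e+13/(1.381e-23*655.2) = 0.2711
Step 2: x/2 = 0.1355
Step 3: sinh(x/2) = 0.136
Step 4: Z = 1/(2*0.136) = 3.678

3.678


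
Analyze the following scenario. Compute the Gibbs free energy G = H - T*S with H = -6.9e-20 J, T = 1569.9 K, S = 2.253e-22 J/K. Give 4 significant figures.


Step 1: T*S = 1569.9 * 2.253e-22 = 3.537e-19 J
Step 2: G = H - T*S = -6.9e-20 - 3.537e-19
Step 3: G = -4.227e-19 J

-4.227e-19


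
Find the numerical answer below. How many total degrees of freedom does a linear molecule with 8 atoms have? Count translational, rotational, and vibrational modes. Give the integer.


Step 1: Translational DOF = 3
Step 2: Rotational DOF (linear) = 2
Step 3: Vibrational DOF = 3*8 - 5 = 19
Step 4: Total = 3 + 2 + 19 = 24

24


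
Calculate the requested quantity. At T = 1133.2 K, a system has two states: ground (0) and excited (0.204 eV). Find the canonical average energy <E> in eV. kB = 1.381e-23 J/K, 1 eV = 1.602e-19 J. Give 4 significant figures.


Step 1: beta*E = 0.204*1.602e-19/(1.381e-23*1133.2) = 2.088
Step 2: exp(-beta*E) = 0.1239
Step 3: <E> = 0.204*0.1239/(1+0.1239) = 0.02249 eV

0.02249


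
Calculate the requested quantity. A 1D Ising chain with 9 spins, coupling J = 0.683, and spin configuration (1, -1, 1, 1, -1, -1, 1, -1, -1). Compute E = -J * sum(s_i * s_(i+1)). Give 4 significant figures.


Step 1: Nearest-neighbor products: -1, -1, 1, -1, 1, -1, -1, 1
Step 2: Sum of products = -2
Step 3: E = -0.683 * -2 = 1.366

1.366


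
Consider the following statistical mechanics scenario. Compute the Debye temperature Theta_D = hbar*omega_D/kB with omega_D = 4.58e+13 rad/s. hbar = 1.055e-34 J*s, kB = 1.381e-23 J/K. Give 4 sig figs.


Step 1: hbar*omega_D = 1.055e-34 * 4.58e+13 = 4.832e-21 J
Step 2: Theta_D = 4.832e-21 / 1.381e-23
Step 3: Theta_D = 349.9 K

349.9


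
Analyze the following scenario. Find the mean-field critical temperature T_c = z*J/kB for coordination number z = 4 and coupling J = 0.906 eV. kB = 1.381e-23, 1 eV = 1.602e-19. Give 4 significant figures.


Step 1: z*J = 4*0.906 = 3.624 eV
Step 2: Convert to Joules: 3.624*1.602e-19 = 5.806e-19 J
Step 3: T_c = 5.806e-19 / 1.381e-23 = 4.204e+04 K

4.204e+04


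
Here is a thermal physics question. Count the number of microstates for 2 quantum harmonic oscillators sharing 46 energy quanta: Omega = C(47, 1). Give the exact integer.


Step 1: Use binomial coefficient C(47, 1)
Step 2: Numerator = 47! / 46!
Step 3: Denominator = 1!
Step 4: Omega = 47

47


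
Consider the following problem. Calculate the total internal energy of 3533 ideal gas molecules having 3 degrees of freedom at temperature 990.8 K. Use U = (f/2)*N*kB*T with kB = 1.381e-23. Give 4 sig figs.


Step 1: f/2 = 3/2 = 1.5
Step 2: N*kB*T = 3533*1.381e-23*990.8 = 4.834e-17
Step 3: U = 1.5 * 4.834e-17 = 7.251e-17 J

7.251e-17


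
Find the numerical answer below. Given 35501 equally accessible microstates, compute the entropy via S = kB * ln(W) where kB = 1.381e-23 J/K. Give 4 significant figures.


Step 1: ln(W) = ln(35501) = 10.48
Step 2: S = kB * ln(W) = 1.381e-23 * 10.48
Step 3: S = 1.447e-22 J/K

1.447e-22


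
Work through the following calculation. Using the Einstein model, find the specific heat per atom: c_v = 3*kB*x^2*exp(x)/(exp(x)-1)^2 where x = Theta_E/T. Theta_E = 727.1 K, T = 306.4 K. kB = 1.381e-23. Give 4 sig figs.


Step 1: x = Theta_E/T = 727.1/306.4 = 2.373
Step 2: x^2 = 5.631
Step 3: exp(x) = 10.73
Step 4: c_v = 3*1.381e-23*5.631*10.73/(10.73-1)^2 = 2.644e-23

2.644e-23


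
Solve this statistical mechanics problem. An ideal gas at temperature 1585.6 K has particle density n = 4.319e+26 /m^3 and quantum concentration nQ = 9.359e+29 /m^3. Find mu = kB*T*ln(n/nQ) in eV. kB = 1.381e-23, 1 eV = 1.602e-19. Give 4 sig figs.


Step 1: n/nQ = 4.319e+26/9.359e+29 = 0.0004615
Step 2: ln(n/nQ) = -7.681
Step 3: mu = kB*T*ln(n/nQ) = 2.19e-20*-7.681 = -1.682e-19 J
Step 4: Convert to eV: -1.682e-19/1.602e-19 = -1.05 eV

-1.05


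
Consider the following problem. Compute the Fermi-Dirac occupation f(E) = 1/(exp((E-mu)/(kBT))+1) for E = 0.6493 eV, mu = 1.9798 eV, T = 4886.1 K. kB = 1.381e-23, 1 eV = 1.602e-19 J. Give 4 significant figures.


Step 1: (E - mu) = 0.6493 - 1.9798 = -1.331 eV
Step 2: Convert: (E-mu)*eV = -2.131e-19 J
Step 3: x = (E-mu)*eV/(kB*T) = -3.159
Step 4: f = 1/(exp(-3.159)+1) = 0.9593

0.9593


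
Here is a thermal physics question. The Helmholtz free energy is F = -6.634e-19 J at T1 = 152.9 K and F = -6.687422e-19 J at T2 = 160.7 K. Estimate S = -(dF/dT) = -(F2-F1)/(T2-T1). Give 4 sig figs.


Step 1: dF = F2 - F1 = -6.687422e-19 - (-6.634e-19) = -5.3422e-21 J
Step 2: dT = T2 - T1 = 160.7 - 152.9 = 7.8 K
Step 3: S = -dF/dT = -(-5.3422e-21)/7.8 = 6.849e-22 J/K

6.849e-22


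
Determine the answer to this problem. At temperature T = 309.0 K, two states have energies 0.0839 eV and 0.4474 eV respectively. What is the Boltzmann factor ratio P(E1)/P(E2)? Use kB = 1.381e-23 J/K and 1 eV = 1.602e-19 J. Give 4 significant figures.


Step 1: Compute energy difference dE = E1 - E2 = 0.0839 - 0.4474 = -0.3635 eV
Step 2: Convert to Joules: dE_J = -0.3635 * 1.602e-19 = -5.823e-20 J
Step 3: Compute exponent = -dE_J / (kB * T) = -(-5.823e-20) / (1.381e-23 * 309.0) = 13.65
Step 4: P(E1)/P(E2) = exp(13.65) = 8.443e+05

8.443e+05


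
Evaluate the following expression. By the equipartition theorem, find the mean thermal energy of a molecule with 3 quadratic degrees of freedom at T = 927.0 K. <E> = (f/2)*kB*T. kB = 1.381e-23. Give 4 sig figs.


Step 1: f/2 = 3/2 = 1.5
Step 2: kB*T = 1.381e-23 * 927.0 = 1.28e-20
Step 3: <E> = 1.5 * 1.28e-20 = 1.92e-20 J

1.92e-20


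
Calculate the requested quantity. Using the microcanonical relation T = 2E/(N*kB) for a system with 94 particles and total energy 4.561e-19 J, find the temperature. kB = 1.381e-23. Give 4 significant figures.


Step 1: Numerator = 2*E = 2*4.561e-19 = 9.122e-19 J
Step 2: Denominator = N*kB = 94*1.381e-23 = 1.298e-21
Step 3: T = 9.122e-19 / 1.298e-21 = 702.7 K

702.7


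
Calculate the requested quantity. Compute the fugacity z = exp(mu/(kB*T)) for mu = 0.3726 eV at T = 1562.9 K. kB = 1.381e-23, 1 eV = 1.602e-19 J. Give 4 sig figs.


Step 1: Convert mu to Joules: 0.3726*1.602e-19 = 5.969e-20 J
Step 2: kB*T = 1.381e-23*1562.9 = 2.158e-20 J
Step 3: mu/(kB*T) = 2.766
Step 4: z = exp(2.766) = 15.89

15.89


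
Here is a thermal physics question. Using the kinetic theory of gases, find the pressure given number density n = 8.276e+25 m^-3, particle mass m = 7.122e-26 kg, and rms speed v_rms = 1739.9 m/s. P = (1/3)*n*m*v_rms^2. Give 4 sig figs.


Step 1: v_rms^2 = 1739.9^2 = 3.027e+06
Step 2: n*m = 8.276e+25*7.122e-26 = 5.894
Step 3: P = (1/3)*5.894*3.027e+06 = 5.948e+06 Pa

5.948e+06


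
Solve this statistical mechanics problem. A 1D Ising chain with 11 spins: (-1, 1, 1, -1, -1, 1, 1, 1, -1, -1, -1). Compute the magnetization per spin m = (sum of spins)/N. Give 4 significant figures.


Step 1: Count up spins (+1): 5, down spins (-1): 6
Step 2: Total magnetization M = 5 - 6 = -1
Step 3: m = M/N = -1/11 = -0.09091

-0.09091


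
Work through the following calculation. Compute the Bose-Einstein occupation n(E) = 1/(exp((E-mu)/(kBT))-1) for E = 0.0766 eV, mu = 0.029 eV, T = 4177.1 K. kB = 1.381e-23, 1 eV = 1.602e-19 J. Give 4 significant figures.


Step 1: (E - mu) = 0.0476 eV
Step 2: x = (E-mu)*eV/(kB*T) = 0.0476*1.602e-19/(1.381e-23*4177.1) = 0.1322
Step 3: exp(x) = 1.141
Step 4: n = 1/(exp(x)-1) = 7.076

7.076


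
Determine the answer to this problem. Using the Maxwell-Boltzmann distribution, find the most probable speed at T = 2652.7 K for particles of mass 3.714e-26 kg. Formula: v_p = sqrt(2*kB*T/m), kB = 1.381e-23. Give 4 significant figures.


Step 1: Numerator = 2*kB*T = 2*1.381e-23*2652.7 = 7.327e-20
Step 2: Ratio = 7.327e-20 / 3.714e-26 = 1.973e+06
Step 3: v_p = sqrt(1.973e+06) = 1405 m/s

1405


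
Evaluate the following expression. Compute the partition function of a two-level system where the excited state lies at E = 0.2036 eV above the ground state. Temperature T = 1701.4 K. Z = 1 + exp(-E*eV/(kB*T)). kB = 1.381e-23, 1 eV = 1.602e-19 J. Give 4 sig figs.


Step 1: Compute beta*E = E*eV/(kB*T) = 0.2036*1.602e-19/(1.381e-23*1701.4) = 1.388
Step 2: exp(-beta*E) = exp(-1.388) = 0.2495
Step 3: Z = 1 + 0.2495 = 1.25

1.25


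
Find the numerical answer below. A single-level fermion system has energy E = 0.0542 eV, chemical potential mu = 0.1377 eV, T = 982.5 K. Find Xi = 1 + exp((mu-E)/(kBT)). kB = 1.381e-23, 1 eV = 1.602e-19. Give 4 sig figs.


Step 1: (mu - E) = 0.1377 - 0.0542 = 0.0835 eV
Step 2: x = (mu-E)*eV/(kB*T) = 0.0835*1.602e-19/(1.381e-23*982.5) = 0.9859
Step 3: exp(x) = 2.68
Step 4: Xi = 1 + 2.68 = 3.68

3.68


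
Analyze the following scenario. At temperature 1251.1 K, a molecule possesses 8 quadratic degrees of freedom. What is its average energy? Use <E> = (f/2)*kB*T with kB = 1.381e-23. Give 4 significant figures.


Step 1: f/2 = 8/2 = 4
Step 2: kB*T = 1.381e-23 * 1251.1 = 1.728e-20
Step 3: <E> = 4 * 1.728e-20 = 6.911e-20 J

6.911e-20


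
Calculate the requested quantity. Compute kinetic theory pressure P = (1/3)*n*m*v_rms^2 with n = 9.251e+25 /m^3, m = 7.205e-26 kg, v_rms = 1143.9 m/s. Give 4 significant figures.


Step 1: v_rms^2 = 1143.9^2 = 1.309e+06
Step 2: n*m = 9.251e+25*7.205e-26 = 6.665
Step 3: P = (1/3)*6.665*1.309e+06 = 2.907e+06 Pa

2.907e+06


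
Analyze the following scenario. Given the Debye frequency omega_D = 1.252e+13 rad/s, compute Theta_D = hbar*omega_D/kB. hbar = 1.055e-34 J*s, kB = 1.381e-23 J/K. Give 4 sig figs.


Step 1: hbar*omega_D = 1.055e-34 * 1.252e+13 = 1.321e-21 J
Step 2: Theta_D = 1.321e-21 / 1.381e-23
Step 3: Theta_D = 95.65 K

95.65


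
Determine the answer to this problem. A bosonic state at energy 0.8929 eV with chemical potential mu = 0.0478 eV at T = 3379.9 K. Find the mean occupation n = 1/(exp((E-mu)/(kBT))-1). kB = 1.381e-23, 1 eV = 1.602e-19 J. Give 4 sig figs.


Step 1: (E - mu) = 0.8451 eV
Step 2: x = (E-mu)*eV/(kB*T) = 0.8451*1.602e-19/(1.381e-23*3379.9) = 2.901
Step 3: exp(x) = 18.18
Step 4: n = 1/(exp(x)-1) = 0.0582

0.0582


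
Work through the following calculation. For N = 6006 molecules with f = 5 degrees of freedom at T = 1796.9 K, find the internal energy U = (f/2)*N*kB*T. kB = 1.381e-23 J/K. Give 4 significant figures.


Step 1: f/2 = 5/2 = 2.5
Step 2: N*kB*T = 6006*1.381e-23*1796.9 = 1.49e-16
Step 3: U = 2.5 * 1.49e-16 = 3.726e-16 J

3.726e-16


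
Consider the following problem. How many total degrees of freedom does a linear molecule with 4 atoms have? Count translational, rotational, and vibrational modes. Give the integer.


Step 1: Translational DOF = 3
Step 2: Rotational DOF (linear) = 2
Step 3: Vibrational DOF = 3*4 - 5 = 7
Step 4: Total = 3 + 2 + 7 = 12

12


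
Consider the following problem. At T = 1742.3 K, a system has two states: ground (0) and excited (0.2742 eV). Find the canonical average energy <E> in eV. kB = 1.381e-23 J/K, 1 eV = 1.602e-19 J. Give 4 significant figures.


Step 1: beta*E = 0.2742*1.602e-19/(1.381e-23*1742.3) = 1.826
Step 2: exp(-beta*E) = 0.1611
Step 3: <E> = 0.2742*0.1611/(1+0.1611) = 0.03805 eV

0.03805


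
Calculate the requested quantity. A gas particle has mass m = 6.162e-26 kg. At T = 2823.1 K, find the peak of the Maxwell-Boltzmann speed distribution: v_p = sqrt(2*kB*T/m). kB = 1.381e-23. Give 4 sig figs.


Step 1: Numerator = 2*kB*T = 2*1.381e-23*2823.1 = 7.797e-20
Step 2: Ratio = 7.797e-20 / 6.162e-26 = 1.265e+06
Step 3: v_p = sqrt(1.265e+06) = 1125 m/s

1125


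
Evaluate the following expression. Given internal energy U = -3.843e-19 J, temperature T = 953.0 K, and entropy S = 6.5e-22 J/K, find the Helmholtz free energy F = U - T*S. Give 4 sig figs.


Step 1: T*S = 953.0 * 6.5e-22 = 6.195e-19 J
Step 2: F = U - T*S = -3.843e-19 - 6.195e-19
Step 3: F = -1.004e-18 J

-1.004e-18


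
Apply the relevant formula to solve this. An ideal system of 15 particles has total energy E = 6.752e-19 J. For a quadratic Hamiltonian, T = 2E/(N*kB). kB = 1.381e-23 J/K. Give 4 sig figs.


Step 1: Numerator = 2*E = 2*6.752e-19 = 1.35e-18 J
Step 2: Denominator = N*kB = 15*1.381e-23 = 2.071e-22
Step 3: T = 1.35e-18 / 2.071e-22 = 6519 K

6519


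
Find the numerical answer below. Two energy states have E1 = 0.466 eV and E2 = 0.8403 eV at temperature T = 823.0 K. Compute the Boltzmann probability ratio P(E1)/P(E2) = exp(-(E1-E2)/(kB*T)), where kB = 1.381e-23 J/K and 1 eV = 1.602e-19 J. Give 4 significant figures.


Step 1: Compute energy difference dE = E1 - E2 = 0.466 - 0.8403 = -0.3743 eV
Step 2: Convert to Joules: dE_J = -0.3743 * 1.602e-19 = -5.996e-20 J
Step 3: Compute exponent = -dE_J / (kB * T) = -(-5.996e-20) / (1.381e-23 * 823.0) = 5.276
Step 4: P(E1)/P(E2) = exp(5.276) = 195.5

195.5


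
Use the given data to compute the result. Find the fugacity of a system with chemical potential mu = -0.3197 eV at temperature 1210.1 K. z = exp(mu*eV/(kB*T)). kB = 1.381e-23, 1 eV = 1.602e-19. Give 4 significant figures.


Step 1: Convert mu to Joules: -0.3197*1.602e-19 = -5.122e-20 J
Step 2: kB*T = 1.381e-23*1210.1 = 1.671e-20 J
Step 3: mu/(kB*T) = -3.065
Step 4: z = exp(-3.065) = 0.04667

0.04667


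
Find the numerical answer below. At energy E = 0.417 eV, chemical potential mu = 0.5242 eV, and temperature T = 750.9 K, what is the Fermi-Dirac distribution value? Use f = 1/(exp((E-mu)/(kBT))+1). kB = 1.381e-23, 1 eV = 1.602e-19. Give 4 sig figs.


Step 1: (E - mu) = 0.417 - 0.5242 = -0.1072 eV
Step 2: Convert: (E-mu)*eV = -1.717e-20 J
Step 3: x = (E-mu)*eV/(kB*T) = -1.656
Step 4: f = 1/(exp(-1.656)+1) = 0.8397

0.8397


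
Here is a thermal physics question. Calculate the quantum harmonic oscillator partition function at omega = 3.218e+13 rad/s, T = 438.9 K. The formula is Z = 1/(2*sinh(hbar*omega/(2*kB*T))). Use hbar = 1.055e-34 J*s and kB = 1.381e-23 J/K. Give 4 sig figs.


Step 1: Compute x = hbar*omega/(kB*T) = 1.055e-34*3.218e+13/(1.381e-23*438.9) = 0.5601
Step 2: x/2 = 0.2801
Step 3: sinh(x/2) = 0.2837
Step 4: Z = 1/(2*0.2837) = 1.762

1.762


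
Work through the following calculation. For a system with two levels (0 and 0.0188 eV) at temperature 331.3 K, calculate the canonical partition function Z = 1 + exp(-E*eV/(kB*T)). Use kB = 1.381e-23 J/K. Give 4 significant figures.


Step 1: Compute beta*E = E*eV/(kB*T) = 0.0188*1.602e-19/(1.381e-23*331.3) = 0.6583
Step 2: exp(-beta*E) = exp(-0.6583) = 0.5177
Step 3: Z = 1 + 0.5177 = 1.518

1.518


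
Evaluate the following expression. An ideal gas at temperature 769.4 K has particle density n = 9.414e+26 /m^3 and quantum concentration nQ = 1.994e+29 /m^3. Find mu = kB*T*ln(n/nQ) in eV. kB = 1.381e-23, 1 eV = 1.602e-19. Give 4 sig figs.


Step 1: n/nQ = 9.414e+26/1.994e+29 = 0.004721
Step 2: ln(n/nQ) = -5.356
Step 3: mu = kB*T*ln(n/nQ) = 1.063e-20*-5.356 = -5.691e-20 J
Step 4: Convert to eV: -5.691e-20/1.602e-19 = -0.3552 eV

-0.3552


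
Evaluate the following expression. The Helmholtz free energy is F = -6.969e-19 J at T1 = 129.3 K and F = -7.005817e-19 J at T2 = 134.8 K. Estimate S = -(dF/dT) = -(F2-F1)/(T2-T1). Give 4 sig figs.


Step 1: dF = F2 - F1 = -7.005817e-19 - (-6.969e-19) = -3.6817e-21 J
Step 2: dT = T2 - T1 = 134.8 - 129.3 = 5.5 K
Step 3: S = -dF/dT = -(-3.6817e-21)/5.5 = 6.694e-22 J/K

6.694e-22


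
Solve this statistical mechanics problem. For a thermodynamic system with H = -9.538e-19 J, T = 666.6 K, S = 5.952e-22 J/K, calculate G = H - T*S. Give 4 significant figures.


Step 1: T*S = 666.6 * 5.952e-22 = 3.968e-19 J
Step 2: G = H - T*S = -9.538e-19 - 3.968e-19
Step 3: G = -1.351e-18 J

-1.351e-18


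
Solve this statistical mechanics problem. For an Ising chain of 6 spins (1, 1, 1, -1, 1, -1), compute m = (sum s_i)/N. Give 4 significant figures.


Step 1: Count up spins (+1): 4, down spins (-1): 2
Step 2: Total magnetization M = 4 - 2 = 2
Step 3: m = M/N = 2/6 = 0.3333

0.3333


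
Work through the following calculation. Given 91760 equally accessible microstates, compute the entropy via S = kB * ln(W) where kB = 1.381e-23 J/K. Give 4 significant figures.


Step 1: ln(W) = ln(91760) = 11.43
Step 2: S = kB * ln(W) = 1.381e-23 * 11.43
Step 3: S = 1.578e-22 J/K

1.578e-22


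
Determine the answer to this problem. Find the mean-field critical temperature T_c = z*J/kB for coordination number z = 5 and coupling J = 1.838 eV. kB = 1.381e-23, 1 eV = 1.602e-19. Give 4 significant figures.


Step 1: z*J = 5*1.838 = 9.19 eV
Step 2: Convert to Joules: 9.19*1.602e-19 = 1.472e-18 J
Step 3: T_c = 1.472e-18 / 1.381e-23 = 1.066e+05 K

1.066e+05


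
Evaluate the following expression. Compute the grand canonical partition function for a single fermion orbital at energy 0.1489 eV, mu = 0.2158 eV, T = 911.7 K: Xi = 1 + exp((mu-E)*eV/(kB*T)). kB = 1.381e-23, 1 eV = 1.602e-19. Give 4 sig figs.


Step 1: (mu - E) = 0.2158 - 0.1489 = 0.0669 eV
Step 2: x = (mu-E)*eV/(kB*T) = 0.0669*1.602e-19/(1.381e-23*911.7) = 0.8512
Step 3: exp(x) = 2.343
Step 4: Xi = 1 + 2.343 = 3.343

3.343


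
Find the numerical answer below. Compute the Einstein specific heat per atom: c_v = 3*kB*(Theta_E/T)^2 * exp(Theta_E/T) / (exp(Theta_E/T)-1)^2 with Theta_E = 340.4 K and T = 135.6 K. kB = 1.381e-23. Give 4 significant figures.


Step 1: x = Theta_E/T = 340.4/135.6 = 2.51
Step 2: x^2 = 6.302
Step 3: exp(x) = 12.31
Step 4: c_v = 3*1.381e-23*6.302*12.31/(12.31-1)^2 = 2.513e-23

2.513e-23


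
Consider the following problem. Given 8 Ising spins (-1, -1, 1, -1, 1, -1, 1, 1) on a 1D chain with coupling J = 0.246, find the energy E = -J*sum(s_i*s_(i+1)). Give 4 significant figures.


Step 1: Nearest-neighbor products: 1, -1, -1, -1, -1, -1, 1
Step 2: Sum of products = -3
Step 3: E = -0.246 * -3 = 0.738

0.738


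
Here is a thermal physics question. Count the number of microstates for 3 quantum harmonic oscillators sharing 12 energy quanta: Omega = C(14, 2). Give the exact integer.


Step 1: Use binomial coefficient C(14, 2)
Step 2: Numerator = 14! / 12!
Step 3: Denominator = 2!
Step 4: Omega = 91

91


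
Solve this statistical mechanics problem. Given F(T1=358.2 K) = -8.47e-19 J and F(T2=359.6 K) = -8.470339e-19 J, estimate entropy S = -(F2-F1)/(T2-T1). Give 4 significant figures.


Step 1: dF = F2 - F1 = -8.470339e-19 - (-8.47e-19) = -3.39e-23 J
Step 2: dT = T2 - T1 = 359.6 - 358.2 = 1.4 K
Step 3: S = -dF/dT = -(-3.39e-23)/1.4 = 2.421e-23 J/K

2.421e-23


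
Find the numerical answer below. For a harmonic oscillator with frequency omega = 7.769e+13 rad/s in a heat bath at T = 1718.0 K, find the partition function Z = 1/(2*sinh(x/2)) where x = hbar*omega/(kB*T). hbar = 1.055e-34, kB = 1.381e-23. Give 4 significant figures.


Step 1: Compute x = hbar*omega/(kB*T) = 1.055e-34*7.769e+13/(1.381e-23*1718.0) = 0.3455
Step 2: x/2 = 0.1727
Step 3: sinh(x/2) = 0.1736
Step 4: Z = 1/(2*0.1736) = 2.88

2.88


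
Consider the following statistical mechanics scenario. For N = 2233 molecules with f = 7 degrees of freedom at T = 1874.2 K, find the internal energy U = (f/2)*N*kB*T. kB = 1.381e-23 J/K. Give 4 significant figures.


Step 1: f/2 = 7/2 = 3.5
Step 2: N*kB*T = 2233*1.381e-23*1874.2 = 5.78e-17
Step 3: U = 3.5 * 5.78e-17 = 2.023e-16 J

2.023e-16


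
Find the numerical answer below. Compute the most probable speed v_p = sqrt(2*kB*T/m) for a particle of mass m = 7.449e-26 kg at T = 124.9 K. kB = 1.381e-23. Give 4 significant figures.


Step 1: Numerator = 2*kB*T = 2*1.381e-23*124.9 = 3.45e-21
Step 2: Ratio = 3.45e-21 / 7.449e-26 = 4.631e+04
Step 3: v_p = sqrt(4.631e+04) = 215.2 m/s

215.2


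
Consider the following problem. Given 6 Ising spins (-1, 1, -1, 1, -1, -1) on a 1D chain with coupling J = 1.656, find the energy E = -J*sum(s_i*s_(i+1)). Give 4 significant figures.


Step 1: Nearest-neighbor products: -1, -1, -1, -1, 1
Step 2: Sum of products = -3
Step 3: E = -1.656 * -3 = 4.968

4.968


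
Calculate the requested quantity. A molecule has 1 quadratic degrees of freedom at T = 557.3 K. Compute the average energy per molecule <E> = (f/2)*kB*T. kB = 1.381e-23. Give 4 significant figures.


Step 1: f/2 = 1/2 = 0.5
Step 2: kB*T = 1.381e-23 * 557.3 = 7.696e-21
Step 3: <E> = 0.5 * 7.696e-21 = 3.848e-21 J

3.848e-21


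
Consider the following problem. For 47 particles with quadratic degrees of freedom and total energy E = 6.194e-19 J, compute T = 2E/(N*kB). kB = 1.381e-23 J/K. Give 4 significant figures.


Step 1: Numerator = 2*E = 2*6.194e-19 = 1.239e-18 J
Step 2: Denominator = N*kB = 47*1.381e-23 = 6.491e-22
Step 3: T = 1.239e-18 / 6.491e-22 = 1909 K

1909
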